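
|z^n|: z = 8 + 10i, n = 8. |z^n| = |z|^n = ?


|z| = sqrt(64+100) = sqrt(164) = 12.8062
|z^8| = |z|^8 = (sqrt(164))^8 = 164^4 = 723394816

|z^8| = 723394816


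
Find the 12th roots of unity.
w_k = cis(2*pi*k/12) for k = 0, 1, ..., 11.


The 12th roots of unity are cis(360k/12°) for k=0..11
Angle step = 360/12 = 30°
Primitive root: cis(30°)
Primitive root = 0.8660 + 0.5000i

12 roots at angles: 0°, 30°, 60°, 90°, 120°, 150°, 180°, 210°, 240°, 270°, 300°, 330°


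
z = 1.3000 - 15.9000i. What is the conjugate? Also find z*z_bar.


z_bar = 1.3000 + 15.9000i
z*z_bar = 1.3^2 + (-15.9)^2 = 1.69 + 252.81 = 254.5

z_bar = 1.3000 + 15.9000i, z*z_bar = 254.5


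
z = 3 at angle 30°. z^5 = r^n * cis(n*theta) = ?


r^5 = 3^5 = 243
n*theta = 5*30° = 150° = 150° (mod 360)
a = 243*cos(150°) = -210.4442
b = 243*sin(150°) = 121.5000

243 cis(150°) = -210.4442 + 121.5000i


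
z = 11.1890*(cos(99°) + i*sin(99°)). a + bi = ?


a = 11.1890*cos(99°) = 11.1890*(-0.15643) = -1.7503
b = 11.1890*sin(99°) = 11.1890*0.987688 = 11.0512

-1.7503 + 11.0512i


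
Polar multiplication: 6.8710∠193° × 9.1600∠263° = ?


r = 6.8710 * 9.1600 = 62.9384
theta = 193° + 263° = 456° = 96° (mod 360)

62.9384 cis(96°)


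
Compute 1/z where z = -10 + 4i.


|z|^2 = 100+16 = 116
1/z = (-10 - 4i)/116

1/z = -0.0862 - 0.0345i


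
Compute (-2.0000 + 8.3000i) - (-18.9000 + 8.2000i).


Real: -2 + 18.9 = 16.9
Imag: 8.3 - 8.2 = 0.1

16.9000 + 0.1000i


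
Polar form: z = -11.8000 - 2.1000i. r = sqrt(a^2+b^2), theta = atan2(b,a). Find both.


r = sqrt(139.24+4.41) = sqrt(143.65) = 11.9854
theta = atan2(-2.1, -11.8) = -169.9089 degrees

r = 11.9854, theta = -169.9089 degrees


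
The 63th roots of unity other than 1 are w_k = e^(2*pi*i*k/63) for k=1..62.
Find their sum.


With w = e^(2*pi*i/63), all 63 of the 63th roots of unity w^0 = 1, w, ..., w^(62) sum to 0: 1 + w + ... + w^(62) = (1 - w^63)/(1 - w) = 0 since w^63 = 1, w ≠ 1.
Removing the root 1: w + w^2 + ... + w^(62) = 0 - 1 = -1

Sum = -1


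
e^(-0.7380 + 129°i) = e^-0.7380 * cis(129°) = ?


e^-0.7380 = 0.4781
cos(129°) = -0.6293
sin(129°) = 0.7771
Real = 0.4781*(-0.6293) = -0.3009
Imag = 0.4781*0.7771 = 0.3715

-0.3009 + 0.3715i


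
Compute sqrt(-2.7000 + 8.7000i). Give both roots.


|z| = sqrt(7.29+75.69) = 9.1093
sqrt((|z|+a)/2) = sqrt((9.1093+(-2.7))/2) = sqrt(3.2047) = 1.7902
sqrt((|z|-a)/2) = sqrt((9.1093-(-2.7))/2) = sqrt(5.9047) = 2.4300

±(1.7902 + 2.4300i) i.e. 1.7902 + 2.4300i and -1.7902 - 2.4300i


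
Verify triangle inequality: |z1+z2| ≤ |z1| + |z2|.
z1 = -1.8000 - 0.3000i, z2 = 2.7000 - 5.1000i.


|z1| = sqrt((-1.8)^2 + (-0.3)^2) = sqrt(3.33) = 1.8248
|z2| = sqrt(2.7^2 + (-5.1)^2) = sqrt(33.3) = 5.7706
z1+z2 = 0.9000 - 5.4000i
|z1+z2| = sqrt(29.97) = 5.4745
|z1|+|z2| = 1.8248 + 5.7706 = 7.5954

|z1+z2| = 5.4745 ≤ |z1|+|z2| = 7.5954 (verified)


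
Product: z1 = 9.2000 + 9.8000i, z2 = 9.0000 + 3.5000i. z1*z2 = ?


Real = 9.2*9 - 9.8*3.5 = 82.8 - 34.3 = 48.5
Imag = 9.2*3.5 + 9*9.8 = 32.2 + 88.2 = 120.4

48.5000 + 120.4000i


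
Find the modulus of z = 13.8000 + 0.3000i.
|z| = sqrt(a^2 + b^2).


|z| = sqrt(13.8^2 + 0.3^2) = sqrt(190.44 + 0.09) = sqrt(190.53) = 13.8033

|z| = 13.8033


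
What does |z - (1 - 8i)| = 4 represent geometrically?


|z - z0| = r is a circle with center z0 and radius r.
Center = (1, -8), radius = 4

Circle with center (1, -8) and radius 4


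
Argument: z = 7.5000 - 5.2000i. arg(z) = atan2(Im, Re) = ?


Re = 7.5, Im = -5.2
arg = atan2(-5.2, 7.5) = -34.7349 degrees

arg(z) = -34.7349 degrees


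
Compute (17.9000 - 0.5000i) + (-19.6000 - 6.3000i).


Real: 17.9 - 19.6 = -1.7
Imag: -0.5 - 6.3 = -6.8

-1.7000 - 6.8000i


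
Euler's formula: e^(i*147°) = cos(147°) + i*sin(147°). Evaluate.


cos(147°) = -0.8387
sin(147°) = 0.5446

e^(i*147°) = -0.8387 + 0.5446i


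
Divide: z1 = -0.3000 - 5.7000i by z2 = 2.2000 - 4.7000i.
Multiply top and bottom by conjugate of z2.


Conjugate of z2 = 2.2000 + 4.7000i
Numerator: (-0.3000 - 5.7000i)(2.2000 + 4.7000i) = 26.1300 - 13.9500i
Denominator: 2.2^2 + (-4.7)^2 = 26.93
Result = (26.1300 - 13.9500i)/26.93

0.9703 - 0.5180i


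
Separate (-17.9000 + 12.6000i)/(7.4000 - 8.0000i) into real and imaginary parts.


Multiply by conjugate: (-17.9000 + 12.6000i)(7.4000 + 8.0000i) / (7.4^2 + (-8)^2)
Numerator real = -17.9*7.4 + 12.6*(-8) = -233.26
Numerator imag = 12.6*7.4 - (-17.9)*(-8) = -49.96
Denominator = 118.76
Re(z) = -233.26/118.76 = -1.9641
Im(z) = -49.96/118.76 = -0.4207

Re(z) = -1.9641, Im(z) = -0.4207


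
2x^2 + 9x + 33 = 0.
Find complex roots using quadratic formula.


disc = 9^2 - 4*2*33 = 81 - 264 = -183
sqrt(|disc|) = sqrt(183) = 13.5277
Real part = -9/(2*2) = -2.2500
Imag part = 13.5277/(2*2) = 3.3819

-2.2500 ± 3.3819i


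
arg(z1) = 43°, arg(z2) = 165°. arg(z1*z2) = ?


arg(z1*z2) = 43° + 165° = 208°
Normalized to (-180°, 180°]: -152°

-152°


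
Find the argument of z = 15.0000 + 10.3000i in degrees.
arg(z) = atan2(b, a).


Re = 15, Im = 10.3
arg = atan2(10.3, 15) = 34.4761 degrees

arg(z) = 34.4761 degrees


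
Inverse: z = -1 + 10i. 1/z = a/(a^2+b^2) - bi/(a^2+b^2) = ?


|z|^2 = 1+100 = 101
1/z = (-1 - 10i)/101

1/z = -0.0099 - 0.0990i


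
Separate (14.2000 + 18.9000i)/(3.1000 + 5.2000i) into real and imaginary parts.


Multiply by conjugate: (14.2000 + 18.9000i)(3.1000 - 5.2000i) / (3.1^2 + 5.2^2)
Numerator real = 14.2*3.1 + 18.9*5.2 = 142.3
Numerator imag = 18.9*3.1 - 14.2*5.2 = -15.25
Denominator = 36.65
Re(z) = 142.3/36.65 = 3.8827
Im(z) = -15.25/36.65 = -0.4161

Re(z) = 3.8827, Im(z) = -0.4161


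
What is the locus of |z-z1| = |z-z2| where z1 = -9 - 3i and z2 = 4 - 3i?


Equal distances means the locus is the perpendicular bisector of z1 and z2.
Midpoint = ((-9+4)/2, (-3+(-3))/2) = (-2.5000, -3.0000)

Perpendicular bisector through (-2.5000, -3.0000)


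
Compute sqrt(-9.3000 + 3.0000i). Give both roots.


|z| = sqrt(86.49+9) = 9.7719
sqrt((|z|+a)/2) = sqrt((9.7719+(-9.3))/2) = sqrt(0.2359) = 0.4857
sqrt((|z|-a)/2) = sqrt((9.7719-(-9.3))/2) = sqrt(9.5359) = 3.0880

±(0.4857 + 3.0880i) i.e. 0.4857 + 3.0880i and -0.4857 - 3.0880i


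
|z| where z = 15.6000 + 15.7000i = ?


|z| = sqrt(15.6^2 + 15.7^2) = sqrt(243.36 + 246.49) = sqrt(489.85) = 22.1326

|z| = 22.1326


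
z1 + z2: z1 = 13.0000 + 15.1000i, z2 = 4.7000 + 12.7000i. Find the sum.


Real: 13 + 4.7 = 17.7
Imag: 15.1 + 12.7 = 27.8

17.7000 + 27.8000i


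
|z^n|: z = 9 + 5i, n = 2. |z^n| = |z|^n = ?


|z| = sqrt(81+25) = sqrt(106) = 10.2956
|z^2| = |z|^2 = (sqrt(106))^2 = 106

|z^2| = 106


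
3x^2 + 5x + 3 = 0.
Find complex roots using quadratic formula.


disc = 5^2 - 4*3*3 = 25 - 36 = -11
sqrt(|disc|) = sqrt(11) = 3.3166
Real part = -5/(2*3) = -0.8333
Imag part = 3.3166/(2*3) = 0.5528

-0.8333 ± 0.5528i


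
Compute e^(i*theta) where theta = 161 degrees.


cos(161°) = -0.9455
sin(161°) = 0.3256

e^(i*161°) = -0.9455 + 0.3256i


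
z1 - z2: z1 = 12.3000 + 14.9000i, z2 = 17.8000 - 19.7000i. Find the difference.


Real: 12.3 - 17.8 = -5.5
Imag: 14.9 + 19.7 = 34.6

-5.5000 + 34.6000i


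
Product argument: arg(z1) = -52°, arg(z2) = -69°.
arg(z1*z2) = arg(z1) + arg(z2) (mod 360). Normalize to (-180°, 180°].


arg(z1*z2) = -52° - 69° = -121°
Normalized to (-180°, 180°]: -121°

-121°


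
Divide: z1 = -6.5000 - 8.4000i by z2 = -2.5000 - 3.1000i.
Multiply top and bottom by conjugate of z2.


Conjugate of z2 = -2.5000 + 3.1000i
Numerator: (-6.5000 - 8.4000i)(-2.5000 + 3.1000i) = 42.2900 + 0.8500i
Denominator: (-2.5)^2 + (-3.1)^2 = 15.86
Result = (42.2900 + 0.8500i)/15.86

2.6665 + 0.0536i


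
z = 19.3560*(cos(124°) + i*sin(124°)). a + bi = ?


a = 19.3560*cos(124°) = 19.3560*(-0.55919) = -10.8237
b = 19.3560*sin(124°) = 19.3560*0.82904 = 16.0469

-10.8237 + 16.0469i


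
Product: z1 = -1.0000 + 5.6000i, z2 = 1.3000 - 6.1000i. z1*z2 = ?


Real = -1*1.3 - 5.6*(-6.1) = -1.3 - (-34.16) = 32.86
Imag = -1*(-6.1) + 1.3*5.6 = 6.1 + 7.28 = 13.38

32.8600 + 13.3800i


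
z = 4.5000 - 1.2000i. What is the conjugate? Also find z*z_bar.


z_bar = 4.5000 + 1.2000i
z*z_bar = 4.5^2 + (-1.2)^2 = 20.25 + 1.44 = 21.69

z_bar = 4.5000 + 1.2000i, z*z_bar = 21.69


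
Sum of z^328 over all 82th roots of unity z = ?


The roots are w_k = w^k with w = e^(2*pi*i/82), and (w^k)^328 = (w^328)^k.
So S = 1 + u + u^2 + ... + u^(81) with u = w^328.
328 = 4*82 + 0, so 328 is a multiple of 82 and u = (w^82)^4 = 1.
Every one of the 82 terms equals 1: S = 82

S = 82


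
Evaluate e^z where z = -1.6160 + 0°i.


e^-1.6160 = 0.1987
cos(0°) = 1
sin(0°) = 0
Real = 0.1987*1 = 0.1987
Imag = 0.1987*0 = 0

0.1987 + 0i


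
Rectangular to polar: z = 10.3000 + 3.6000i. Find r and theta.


r = sqrt(106.09+12.96) = sqrt(119.05) = 10.9110
theta = atan2(3.6, 10.3) = 19.2653 degrees

r = 10.9110, theta = 19.2653 degrees


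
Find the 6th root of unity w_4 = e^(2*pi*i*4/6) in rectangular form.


Angle = 360*4/6 = 240°
a = cos(240°) = -0.5000
b = sin(240°) = -0.8660

-0.5000 - 0.8660i


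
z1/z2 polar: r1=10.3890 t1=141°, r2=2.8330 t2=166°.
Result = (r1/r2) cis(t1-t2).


r = 10.3890 / 2.8330 = 3.6671
theta = 141° - 166° = -25° = 335° (mod 360)

3.6671 cis(335°)


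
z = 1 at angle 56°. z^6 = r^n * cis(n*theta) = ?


r^6 = 1^6 = 1
n*theta = 6*56° = 336° = 336° (mod 360)
a = 1*cos(336°) = 0.9135
b = 1*sin(336°) = -0.4067

1 cis(336°) = 0.9135 - 0.4067i


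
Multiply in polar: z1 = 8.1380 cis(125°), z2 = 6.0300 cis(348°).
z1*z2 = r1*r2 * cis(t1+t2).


r = 8.1380 * 6.0300 = 49.0721
theta = 125° + 348° = 473° = 113° (mod 360)

49.0721 cis(113°)


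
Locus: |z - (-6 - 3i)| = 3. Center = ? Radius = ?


|z - z0| = r is a circle with center z0 and radius r.
Center = (-6, -3), radius = 3

Circle with center (-6, -3) and radius 3


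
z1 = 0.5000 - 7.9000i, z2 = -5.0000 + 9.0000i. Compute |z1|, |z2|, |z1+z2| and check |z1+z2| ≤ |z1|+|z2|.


|z1| = sqrt(0.5^2 + (-7.9)^2) = sqrt(62.66) = 7.9158
|z2| = sqrt((-5)^2 + 9^2) = sqrt(106) = 10.2956
z1+z2 = -4.5000 + 1.1000i
|z1+z2| = sqrt(21.46) = 4.6325
|z1|+|z2| = 7.9158 + 10.2956 = 18.2114

|z1+z2| = 4.6325 ≤ |z1|+|z2| = 18.2114 (verified)


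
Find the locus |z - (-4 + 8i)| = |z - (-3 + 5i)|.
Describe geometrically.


Equal distances means the locus is the perpendicular bisector of z1 and z2.
Midpoint = ((-4+(-3))/2, (8+5)/2) = (-3.5000, 6.5000)

Perpendicular bisector through (-3.5000, 6.5000)


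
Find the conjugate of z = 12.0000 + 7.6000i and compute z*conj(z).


z_bar = 12.0000 - 7.6000i
z*z_bar = 12^2 + 7.6^2 = 144 + 57.76 = 201.76

z_bar = 12.0000 - 7.6000i, z*z_bar = 201.76


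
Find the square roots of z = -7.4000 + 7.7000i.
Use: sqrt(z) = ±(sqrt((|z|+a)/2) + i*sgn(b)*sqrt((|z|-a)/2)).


|z| = sqrt(54.76+59.29) = 10.6794
sqrt((|z|+a)/2) = sqrt((10.6794+(-7.4))/2) = sqrt(1.6397) = 1.2805
sqrt((|z|-a)/2) = sqrt((10.6794-(-7.4))/2) = sqrt(9.0397) = 3.0066

±(1.2805 + 3.0066i) i.e. 1.2805 + 3.0066i and -1.2805 - 3.0066i


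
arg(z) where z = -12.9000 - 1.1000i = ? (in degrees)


Re = -12.9, Im = -1.1
arg = atan2(-1.1, -12.9) = -175.1261 degrees

arg(z) = -175.1261 degrees


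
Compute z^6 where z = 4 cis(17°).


r^6 = 4^6 = 4096
n*theta = 6*17° = 102° = 102° (mod 360)
a = 4096*cos(102°) = -851.6063
b = 4096*sin(102°) = 4006.4926

4096 cis(102°) = -851.6063 + 4006.4926i


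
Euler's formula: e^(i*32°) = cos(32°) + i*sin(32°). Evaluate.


cos(32°) = 0.8480
sin(32°) = 0.5299

e^(i*32°) = 0.8480 + 0.5299i


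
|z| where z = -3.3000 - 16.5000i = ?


|z| = sqrt((-3.3)^2 + (-16.5)^2) = sqrt(10.89 + 272.25) = sqrt(283.14) = 16.8268

|z| = 16.8268


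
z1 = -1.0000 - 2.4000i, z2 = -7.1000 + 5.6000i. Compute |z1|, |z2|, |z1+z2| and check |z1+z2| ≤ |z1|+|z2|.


|z1| = sqrt((-1)^2 + (-2.4)^2) = sqrt(6.76) = 2.6000
|z2| = sqrt((-7.1)^2 + 5.6^2) = sqrt(81.77) = 9.0427
z1+z2 = -8.1000 + 3.2000i
|z1+z2| = sqrt(75.85) = 8.7092
|z1|+|z2| = 2.6000 + 9.0427 = 11.6427

|z1+z2| = 8.7092 ≤ |z1|+|z2| = 11.6427 (verified)


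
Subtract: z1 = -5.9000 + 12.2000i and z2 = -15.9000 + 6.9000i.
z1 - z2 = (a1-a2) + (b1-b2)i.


Real: -5.9 + 15.9 = 10
Imag: 12.2 - 6.9 = 5.3

10.0000 + 5.3000i


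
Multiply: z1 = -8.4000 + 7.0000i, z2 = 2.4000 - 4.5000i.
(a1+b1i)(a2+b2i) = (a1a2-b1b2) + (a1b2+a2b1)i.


Real = -8.4*2.4 - 7*(-4.5) = -20.16 - (-31.5) = 11.34
Imag = -8.4*(-4.5) + 2.4*7 = 37.8 + 16.8 = 54.6

11.3400 + 54.6000i


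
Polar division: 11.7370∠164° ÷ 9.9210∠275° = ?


r = 11.7370 / 9.9210 = 1.1830
theta = 164° - 275° = -111° = 249° (mod 360)

1.1830 cis(249°)


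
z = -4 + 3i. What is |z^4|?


|z| = sqrt(16+9) = sqrt(25) = 5
|z^4| = |z|^4 = 5^4 = 625

|z^4| = 625


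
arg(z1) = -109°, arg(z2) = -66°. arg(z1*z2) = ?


arg(z1*z2) = -109° - 66° = -175°
Normalized to (-180°, 180°]: -175°

-175°


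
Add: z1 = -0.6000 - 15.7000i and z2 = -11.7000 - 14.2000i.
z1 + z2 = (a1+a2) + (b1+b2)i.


Real: -0.6 - 11.7 = -12.3
Imag: -15.7 - 14.2 = -29.9

-12.3000 - 29.9000i


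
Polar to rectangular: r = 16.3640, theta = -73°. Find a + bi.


a = 16.3640*cos(-73°) = 16.3640*0.292372 = 4.7844
b = 16.3640*sin(-73°) = 16.3640*(-0.956305) = -15.6490

4.7844 - 15.6490i


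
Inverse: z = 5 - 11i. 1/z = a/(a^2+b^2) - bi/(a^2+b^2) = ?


|z|^2 = 25+121 = 146
1/z = (5 + 11i)/146

1/z = 0.0342 + 0.0753i


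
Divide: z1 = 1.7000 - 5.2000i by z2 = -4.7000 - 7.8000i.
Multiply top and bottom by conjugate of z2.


Conjugate of z2 = -4.7000 + 7.8000i
Numerator: (1.7000 - 5.2000i)(-4.7000 + 7.8000i) = 32.5700 + 37.7000i
Denominator: (-4.7)^2 + (-7.8)^2 = 82.93
Result = (32.5700 + 37.7000i)/82.93

0.3927 + 0.4546i


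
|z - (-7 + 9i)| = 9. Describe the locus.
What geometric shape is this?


|z - z0| = r is a circle with center z0 and radius r.
Center = (-7, 9), radius = 9

Circle with center (-7, 9) and radius 9


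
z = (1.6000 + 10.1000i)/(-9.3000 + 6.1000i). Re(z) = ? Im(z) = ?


Multiply by conjugate: (1.6000 + 10.1000i)(-9.3000 - 6.1000i) / ((-9.3)^2 + 6.1^2)
Numerator real = 1.6*(-9.3) + 10.1*6.1 = 46.73
Numerator imag = 10.1*(-9.3) - 1.6*6.1 = -103.69
Denominator = 123.7
Re(z) = 46.73/123.7 = 0.3778
Im(z) = -103.69/123.7 = -0.8382

Re(z) = 0.3778, Im(z) = -0.8382


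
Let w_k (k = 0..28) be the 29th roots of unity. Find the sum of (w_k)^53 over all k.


The roots are w_k = w^k with w = e^(2*pi*i/29), and (w^k)^53 = (w^53)^k.
So S = 1 + u + u^2 + ... + u^(28) with u = w^53.
53 = 1*29 + 24, so 53 is not a multiple of 29: u = (w^29)^1 * w^24 = w^24 ≠ 1 (w is a primitive 29th root), while u^29 = (w^29)^53 = 1.
Geometric series: S = (1 - u^29)/(1 - u) = (1 - 1)/(1 - u) = 0

S = 0


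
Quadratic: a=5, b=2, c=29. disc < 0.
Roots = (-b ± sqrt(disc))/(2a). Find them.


disc = 2^2 - 4*5*29 = 4 - 580 = -576
sqrt(|disc|) = sqrt(576) = 24.0000
Real part = -2/(2*5) = -0.2000
Imag part = 24.0000/(2*5) = 2.4000

-0.2000 ± 2.4000i


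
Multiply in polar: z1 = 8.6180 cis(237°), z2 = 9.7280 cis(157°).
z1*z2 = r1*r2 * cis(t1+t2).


r = 8.6180 * 9.7280 = 83.8359
theta = 237° + 157° = 394° = 34° (mod 360)

83.8359 cis(34°)


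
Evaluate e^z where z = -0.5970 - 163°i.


e^-0.5970 = 0.5505
cos(-163°) = -0.9563
sin(-163°) = -0.29237
Real = 0.5505*(-0.9563) = -0.5264
Imag = 0.5505*(-0.29237) = -0.1609

-0.5264 - 0.1609i


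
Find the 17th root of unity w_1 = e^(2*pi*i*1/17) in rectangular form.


Angle = 360*1/17 = 21.1765°
a = cos(21.1765°) = 0.9325
b = sin(21.1765°) = 0.3612

0.9325 + 0.3612i


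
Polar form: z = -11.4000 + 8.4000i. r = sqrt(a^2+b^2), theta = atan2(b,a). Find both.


r = sqrt(129.96+70.56) = sqrt(200.52) = 14.1605
theta = atan2(8.4, -11.4) = 143.6156 degrees

r = 14.1605, theta = 143.6156 degrees


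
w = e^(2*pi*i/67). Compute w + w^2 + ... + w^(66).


With w = e^(2*pi*i/67), all 67 of the 67th roots of unity w^0 = 1, w, ..., w^(66) sum to 0: 1 + w + ... + w^(66) = (1 - w^67)/(1 - w) = 0 since w^67 = 1, w ≠ 1.
Removing the root 1: w + w^2 + ... + w^(66) = 0 - 1 = -1

Sum = -1


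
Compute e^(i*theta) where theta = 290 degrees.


cos(290°) = 0.3420
sin(290°) = -0.9397

e^(i*290°) = 0.3420 - 0.9397i


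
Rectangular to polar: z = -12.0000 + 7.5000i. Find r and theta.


r = sqrt(144+56.25) = sqrt(200.25) = 14.1510
theta = atan2(7.5, -12) = 147.9946 degrees

r = 14.1510, theta = 147.9946 degrees


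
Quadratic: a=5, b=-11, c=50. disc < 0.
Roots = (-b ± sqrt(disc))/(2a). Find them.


disc = (-11)^2 - 4*5*50 = 121 - 1000 = -879
sqrt(|disc|) = sqrt(879) = 29.6479
Real part = 11/(2*5) = 1.1000
Imag part = 29.6479/(2*5) = 2.9648

1.1000 ± 2.9648i


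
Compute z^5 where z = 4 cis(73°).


r^5 = 4^5 = 1024
n*theta = 5*73° = 365° = 5° (mod 360)
a = 1024*cos(5°) = 1020.1034
b = 1024*sin(5°) = 89.2475

1024 cis(5°) = 1020.1034 + 89.2475i


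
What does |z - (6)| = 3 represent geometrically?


|z - z0| = r is a circle with center z0 and radius r.
Center = (6, 0), radius = 3

Circle with center (6, 0) and radius 3


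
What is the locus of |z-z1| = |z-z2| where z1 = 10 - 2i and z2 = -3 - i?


Equal distances means the locus is the perpendicular bisector of z1 and z2.
Midpoint = ((10+(-3))/2, (-2+(-1))/2) = (3.5000, -1.5000)

Perpendicular bisector through (3.5000, -1.5000)


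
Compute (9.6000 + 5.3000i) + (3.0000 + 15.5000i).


Real: 9.6 + 3 = 12.6
Imag: 5.3 + 15.5 = 20.8

12.6000 + 20.8000i


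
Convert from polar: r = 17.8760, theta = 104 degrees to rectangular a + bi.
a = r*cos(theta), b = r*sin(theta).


a = 17.8760*cos(104°) = 17.8760*(-0.24192) = -4.3246
b = 17.8760*sin(104°) = 17.8760*0.970296 = 17.3450

-4.3246 + 17.3450i


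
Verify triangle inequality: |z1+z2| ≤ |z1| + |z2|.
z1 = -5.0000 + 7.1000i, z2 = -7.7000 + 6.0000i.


|z1| = sqrt((-5)^2 + 7.1^2) = sqrt(75.41) = 8.6839
|z2| = sqrt((-7.7)^2 + 6^2) = sqrt(95.29) = 9.7617
z1+z2 = -12.7000 + 13.1000i
|z1+z2| = sqrt(332.9) = 18.2455
|z1|+|z2| = 8.6839 + 9.7617 = 18.4456

|z1+z2| = 18.2455 ≤ |z1|+|z2| = 18.4456 (verified)


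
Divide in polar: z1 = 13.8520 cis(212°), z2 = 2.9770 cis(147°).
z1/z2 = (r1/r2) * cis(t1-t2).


r = 13.8520 / 2.9770 = 4.6530
theta = 212° - 147° = 65° = 65° (mod 360)

4.6530 cis(65°)


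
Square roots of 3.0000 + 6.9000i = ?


|z| = sqrt(9+47.61) = 7.5240
sqrt((|z|+a)/2) = sqrt((7.5240+3)/2) = sqrt(5.2620) = 2.2939
sqrt((|z|-a)/2) = sqrt((7.5240-3)/2) = sqrt(2.2620) = 1.5040

±(2.2939 + 1.5040i) i.e. 2.2939 + 1.5040i and -2.2939 - 1.5040i


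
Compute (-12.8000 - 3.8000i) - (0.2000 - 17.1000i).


Real: -12.8 - 0.2 = -13
Imag: -3.8 + 17.1 = 13.3

-13.0000 + 13.3000i


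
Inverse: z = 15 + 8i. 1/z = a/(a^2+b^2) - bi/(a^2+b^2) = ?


|z|^2 = 225+64 = 289
1/z = (15 - 8i)/289

1/z = 0.0519 - 0.0277i


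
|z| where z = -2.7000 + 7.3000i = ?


|z| = sqrt((-2.7)^2 + 7.3^2) = sqrt(7.29 + 53.29) = sqrt(60.58) = 7.7833

|z| = 7.7833


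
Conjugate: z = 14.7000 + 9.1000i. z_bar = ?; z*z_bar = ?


z_bar = 14.7000 - 9.1000i
z*z_bar = 14.7^2 + 9.1^2 = 216.09 + 82.81 = 298.9

z_bar = 14.7000 - 9.1000i, z*z_bar = 298.9


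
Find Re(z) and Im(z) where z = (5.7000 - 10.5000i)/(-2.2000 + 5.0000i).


Multiply by conjugate: (5.7000 - 10.5000i)(-2.2000 - 5.0000i) / ((-2.2)^2 + 5^2)
Numerator real = 5.7*(-2.2) - (10.5)*5 = -65.04
Numerator imag = -10.5*(-2.2) - 5.7*5 = -5.4
Denominator = 29.84
Re(z) = -65.04/29.84 = -2.1796
Im(z) = -5.4/29.84 = -0.1810

Re(z) = -2.1796, Im(z) = -0.1810


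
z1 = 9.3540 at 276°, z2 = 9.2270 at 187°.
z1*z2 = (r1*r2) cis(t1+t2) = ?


r = 9.3540 * 9.2270 = 86.3094
theta = 276° + 187° = 463° = 103° (mod 360)

86.3094 cis(103°)


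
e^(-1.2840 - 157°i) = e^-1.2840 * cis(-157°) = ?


e^-1.2840 = 0.2769
cos(-157°) = -0.9205
sin(-157°) = -0.3907
Real = 0.2769*(-0.9205) = -0.2549
Imag = 0.2769*(-0.3907) = -0.1082

-0.2549 - 0.1082i


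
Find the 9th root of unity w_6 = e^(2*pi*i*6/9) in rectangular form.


Angle = 360*6/9 = 240°
a = cos(240°) = -0.5000
b = sin(240°) = -0.8660

-0.5000 - 0.8660i


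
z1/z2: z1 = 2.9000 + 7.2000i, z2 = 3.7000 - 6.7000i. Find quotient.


Conjugate of z2 = 3.7000 + 6.7000i
Numerator: (2.9000 + 7.2000i)(3.7000 + 6.7000i) = -37.5100 + 46.0700i
Denominator: 3.7^2 + (-6.7)^2 = 58.58
Result = (-37.5100 + 46.0700i)/58.58

-0.6403 + 0.7864i


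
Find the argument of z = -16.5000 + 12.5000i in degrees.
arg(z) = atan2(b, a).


Re = -16.5, Im = 12.5
arg = atan2(12.5, -16.5) = 142.8533 degrees

arg(z) = 142.8533 degrees


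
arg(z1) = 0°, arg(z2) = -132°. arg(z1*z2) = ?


arg(z1*z2) = 0° - 132° = -132°
Normalized to (-180°, 180°]: -132°

-132°


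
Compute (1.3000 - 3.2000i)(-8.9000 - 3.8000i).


Real = 1.3*(-8.9) - (-3.2)*(-3.8) = -11.57 - 12.16 = -23.73
Imag = 1.3*(-3.8) - (8.9)*(-3.2) = -4.94 + 28.48 = 23.54

-23.7300 + 23.5400i


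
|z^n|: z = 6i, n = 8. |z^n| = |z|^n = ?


|z| = sqrt(0+36) = sqrt(36) = 6
|z^8| = |z|^8 = 6^8 = 1679616

|z^8| = 1679616


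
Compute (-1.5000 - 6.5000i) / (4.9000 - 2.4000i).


Conjugate of z2 = 4.9000 + 2.4000i
Numerator: (-1.5000 - 6.5000i)(4.9000 + 2.4000i) = 8.2500 - 35.4500i
Denominator: 4.9^2 + (-2.4)^2 = 29.77
Result = (8.2500 - 35.4500i)/29.77

0.2771 - 1.1908i


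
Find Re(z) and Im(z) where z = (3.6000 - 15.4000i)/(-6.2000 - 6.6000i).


Multiply by conjugate: (3.6000 - 15.4000i)(-6.2000 + 6.6000i) / ((-6.2)^2 + (-6.6)^2)
Numerator real = 3.6*(-6.2) - (15.4)*(-6.6) = 79.32
Numerator imag = -15.4*(-6.2) - 3.6*(-6.6) = 119.24
Denominator = 82
Re(z) = 79.32/82 = 0.9673
Im(z) = 119.24/82 = 1.4541

Re(z) = 0.9673, Im(z) = 1.4541


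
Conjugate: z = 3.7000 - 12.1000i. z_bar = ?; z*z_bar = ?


z_bar = 3.7000 + 12.1000i
z*z_bar = 3.7^2 + (-12.1)^2 = 13.69 + 146.41 = 160.1

z_bar = 3.7000 + 12.1000i, z*z_bar = 160.1


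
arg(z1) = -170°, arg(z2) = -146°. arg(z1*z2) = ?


arg(z1*z2) = -170° - 146° = -316°
Normalized to (-180°, 180°]: 44°

44°


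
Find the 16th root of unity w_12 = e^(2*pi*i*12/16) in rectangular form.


Angle = 360*12/16 = 270°
a = cos(270°) = 0
b = sin(270°) = -1.0000

0 - 1.0000i


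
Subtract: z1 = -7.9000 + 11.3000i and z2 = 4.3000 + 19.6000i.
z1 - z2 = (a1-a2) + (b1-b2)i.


Real: -7.9 - 4.3 = -12.2
Imag: 11.3 - 19.6 = -8.3

-12.2000 - 8.3000i


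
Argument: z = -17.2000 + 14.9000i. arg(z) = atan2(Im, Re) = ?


Re = -17.2, Im = 14.9
arg = atan2(14.9, -17.2) = 139.0983 degrees

arg(z) = 139.0983 degrees


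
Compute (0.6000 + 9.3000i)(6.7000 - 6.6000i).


Real = 0.6*6.7 - 9.3*(-6.6) = 4.02 - (-61.38) = 65.4
Imag = 0.6*(-6.6) + 6.7*9.3 = -3.96 + 62.31 = 58.35

65.4000 + 58.3500i


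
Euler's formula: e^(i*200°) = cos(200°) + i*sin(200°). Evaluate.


cos(200°) = -0.9397
sin(200°) = -0.3420

e^(i*200°) = -0.9397 - 0.3420i


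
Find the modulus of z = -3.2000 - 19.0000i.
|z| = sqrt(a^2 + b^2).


|z| = sqrt((-3.2)^2 + (-19)^2) = sqrt(10.24 + 361) = sqrt(371.24) = 19.2676

|z| = 19.2676


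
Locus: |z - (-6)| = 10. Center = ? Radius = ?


|z - z0| = r is a circle with center z0 and radius r.
Center = (-6, 0), radius = 10

Circle with center (-6, 0) and radius 10


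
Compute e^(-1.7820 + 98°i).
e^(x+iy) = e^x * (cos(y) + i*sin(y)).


e^-1.7820 = 0.1683
cos(98°) = -0.1392
sin(98°) = 0.9903
Real = 0.1683*(-0.1392) = -0.0234
Imag = 0.1683*0.9903 = 0.1667

-0.0234 + 0.1667i


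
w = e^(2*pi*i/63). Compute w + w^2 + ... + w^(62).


With w = e^(2*pi*i/63), all 63 of the 63th roots of unity w^0 = 1, w, ..., w^(62) sum to 0: 1 + w + ... + w^(62) = (1 - w^63)/(1 - w) = 0 since w^63 = 1, w ≠ 1.
Removing the root 1: w + w^2 + ... + w^(62) = 0 - 1 = -1

Sum = -1


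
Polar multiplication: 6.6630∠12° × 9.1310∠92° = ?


r = 6.6630 * 9.1310 = 60.8399
theta = 12° + 92° = 104° = 104° (mod 360)

60.8399 cis(104°)


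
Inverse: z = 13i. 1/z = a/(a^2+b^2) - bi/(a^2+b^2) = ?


|z|^2 = 0+169 = 169
1/z = (0 - 13i)/169

1/z = 0 - 0.0769i


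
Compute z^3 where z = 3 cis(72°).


r^3 = 3^3 = 27
n*theta = 3*72° = 216° = 216° (mod 360)
a = 27*cos(216°) = -21.8435
b = 27*sin(216°) = -15.8702

27 cis(216°) = -21.8435 - 15.8702i


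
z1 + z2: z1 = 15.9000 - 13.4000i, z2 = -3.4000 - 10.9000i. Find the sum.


Real: 15.9 - 3.4 = 12.5
Imag: -13.4 - 10.9 = -24.3

12.5000 - 24.3000i


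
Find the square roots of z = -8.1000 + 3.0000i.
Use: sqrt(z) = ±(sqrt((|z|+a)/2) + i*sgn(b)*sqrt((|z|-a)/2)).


|z| = sqrt(65.61+9) = 8.6377
sqrt((|z|+a)/2) = sqrt((8.6377+(-8.1))/2) = sqrt(0.2689) = 0.5185
sqrt((|z|-a)/2) = sqrt((8.6377-(-8.1))/2) = sqrt(8.3689) = 2.8929

±(0.5185 + 2.8929i) i.e. 0.5185 + 2.8929i and -0.5185 - 2.8929i


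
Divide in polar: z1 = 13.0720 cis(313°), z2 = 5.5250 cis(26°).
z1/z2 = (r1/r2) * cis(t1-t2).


r = 13.0720 / 5.5250 = 2.3660
theta = 313° - 26° = 287° = 287° (mod 360)

2.3660 cis(287°)


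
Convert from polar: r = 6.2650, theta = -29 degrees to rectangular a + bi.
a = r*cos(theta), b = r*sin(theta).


a = 6.2650*cos(-29°) = 6.2650*0.87462 = 5.4795
b = 6.2650*sin(-29°) = 6.2650*(-0.4848) = -3.0373

5.4795 - 3.0373i


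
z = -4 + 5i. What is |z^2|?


|z| = sqrt(16+25) = sqrt(41) = 6.4031
|z^2| = |z|^2 = (sqrt(41))^2 = 41

|z^2| = 41


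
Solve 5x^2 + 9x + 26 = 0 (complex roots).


disc = 9^2 - 4*5*26 = 81 - 520 = -439
sqrt(|disc|) = sqrt(439) = 20.9523
Real part = -9/(2*5) = -0.9000
Imag part = 20.9523/(2*5) = 2.0952

-0.9000 ± 2.0952i


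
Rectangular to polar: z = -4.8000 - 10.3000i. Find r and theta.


r = sqrt(23.04+106.09) = sqrt(129.13) = 11.3635
theta = atan2(-10.3, -4.8) = -114.9864 degrees

r = 11.3635, theta = -114.9864 degrees


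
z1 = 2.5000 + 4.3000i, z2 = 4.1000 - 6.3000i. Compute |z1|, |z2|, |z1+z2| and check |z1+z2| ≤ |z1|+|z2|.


|z1| = sqrt(2.5^2 + 4.3^2) = sqrt(24.74) = 4.9739
|z2| = sqrt(4.1^2 + (-6.3)^2) = sqrt(56.5) = 7.5166
z1+z2 = 6.6000 - 2.0000i
|z1+z2| = sqrt(47.56) = 6.8964
|z1|+|z2| = 4.9739 + 7.5166 = 12.4905

|z1+z2| = 6.8964 ≤ |z1|+|z2| = 12.4905 (verified)


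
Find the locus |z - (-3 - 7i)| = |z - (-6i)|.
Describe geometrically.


Equal distances means the locus is the perpendicular bisector of z1 and z2.
Midpoint = ((-3+0)/2, (-7+(-6))/2) = (-1.5000, -6.5000)

Perpendicular bisector through (-1.5000, -6.5000)


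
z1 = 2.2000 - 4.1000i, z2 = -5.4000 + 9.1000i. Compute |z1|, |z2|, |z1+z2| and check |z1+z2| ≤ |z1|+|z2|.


|z1| = sqrt(2.2^2 + (-4.1)^2) = sqrt(21.65) = 4.6530
|z2| = sqrt((-5.4)^2 + 9.1^2) = sqrt(111.97) = 10.5816
z1+z2 = -3.2000 + 5.0000i
|z1+z2| = sqrt(35.24) = 5.9363
|z1|+|z2| = 4.6530 + 10.5816 = 15.2346

|z1+z2| = 5.9363 ≤ |z1|+|z2| = 15.2346 (verified)


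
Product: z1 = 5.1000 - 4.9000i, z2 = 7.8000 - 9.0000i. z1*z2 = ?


Real = 5.1*7.8 - (-4.9)*(-9) = 39.78 - 44.1 = -4.32
Imag = 5.1*(-9) + 7.8*(-4.9) = -45.9 - (38.22) = -84.12

-4.3200 - 84.1200i


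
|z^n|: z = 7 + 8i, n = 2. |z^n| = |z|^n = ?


|z| = sqrt(49+64) = sqrt(113) = 10.6301
|z^2| = |z|^2 = (sqrt(113))^2 = 113

|z^2| = 113


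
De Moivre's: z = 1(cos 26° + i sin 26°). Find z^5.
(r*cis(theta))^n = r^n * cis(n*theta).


r^5 = 1^5 = 1
n*theta = 5*26° = 130° = 130° (mod 360)
a = 1*cos(130°) = -0.6428
b = 1*sin(130°) = 0.7660

1 cis(130°) = -0.6428 + 0.7660i


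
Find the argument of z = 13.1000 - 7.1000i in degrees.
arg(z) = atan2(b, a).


Re = 13.1, Im = -7.1
arg = atan2(-7.1, 13.1) = -28.4570 degrees

arg(z) = -28.4570 degrees


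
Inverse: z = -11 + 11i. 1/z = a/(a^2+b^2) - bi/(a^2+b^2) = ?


|z|^2 = 121+121 = 242
1/z = (-11 - 11i)/242

1/z = -0.0455 - 0.0455i


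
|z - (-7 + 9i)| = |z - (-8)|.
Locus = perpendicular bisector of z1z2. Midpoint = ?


Equal distances means the locus is the perpendicular bisector of z1 and z2.
Midpoint = ((-7+(-8))/2, (9+0)/2) = (-7.5000, 4.5000)

Perpendicular bisector through (-7.5000, 4.5000)


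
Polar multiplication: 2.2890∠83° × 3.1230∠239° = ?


r = 2.2890 * 3.1230 = 7.1485
theta = 83° + 239° = 322° = 322° (mod 360)

7.1485 cis(322°)


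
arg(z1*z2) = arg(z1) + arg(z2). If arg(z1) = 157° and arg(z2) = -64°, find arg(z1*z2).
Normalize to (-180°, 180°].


arg(z1*z2) = 157° - 64° = 93°
Normalized to (-180°, 180°]: 93°

93°


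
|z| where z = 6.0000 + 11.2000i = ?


|z| = sqrt(6^2 + 11.2^2) = sqrt(36 + 125.44) = sqrt(161.44) = 12.7059

|z| = 12.7059


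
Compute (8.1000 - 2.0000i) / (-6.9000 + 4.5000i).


Conjugate of z2 = -6.9000 - 4.5000i
Numerator: (8.1000 - 2.0000i)(-6.9000 - 4.5000i) = -64.8900 - 22.6500i
Denominator: (-6.9)^2 + 4.5^2 = 67.86
Result = (-64.8900 - 22.6500i)/67.86

-0.9562 - 0.3338i


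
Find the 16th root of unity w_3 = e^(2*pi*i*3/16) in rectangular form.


Angle = 360*3/16 = 67.5°
a = cos(67.5°) = 0.3827
b = sin(67.5°) = 0.9239

0.3827 + 0.9239i


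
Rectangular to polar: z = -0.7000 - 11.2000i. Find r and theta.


r = sqrt(0.49+125.44) = sqrt(125.93) = 11.2219
theta = atan2(-11.2, -0.7) = -93.5763 degrees

r = 11.2219, theta = -93.5763 degrees


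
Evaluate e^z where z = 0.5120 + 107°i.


e^0.5120 = 1.6686
cos(107°) = -0.2924
sin(107°) = 0.9563
Real = 1.6686*(-0.2924) = -0.4879
Imag = 1.6686*0.9563 = 1.5957

-0.4879 + 1.5957i


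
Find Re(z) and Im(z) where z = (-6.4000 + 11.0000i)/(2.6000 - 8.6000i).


Multiply by conjugate: (-6.4000 + 11.0000i)(2.6000 + 8.6000i) / (2.6^2 + (-8.6)^2)
Numerator real = -6.4*2.6 + 11*(-8.6) = -111.24
Numerator imag = 11*2.6 - (-6.4)*(-8.6) = -26.44
Denominator = 80.72
Re(z) = -111.24/80.72 = -1.3781
Im(z) = -26.44/80.72 = -0.3276

Re(z) = -1.3781, Im(z) = -0.3276


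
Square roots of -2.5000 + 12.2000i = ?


|z| = sqrt(6.25+148.84) = 12.4535
sqrt((|z|+a)/2) = sqrt((12.4535+(-2.5))/2) = sqrt(4.9768) = 2.2309
sqrt((|z|-a)/2) = sqrt((12.4535-(-2.5))/2) = sqrt(7.4768) = 2.7344

±(2.2309 + 2.7344i) i.e. 2.2309 + 2.7344i and -2.2309 - 2.7344i


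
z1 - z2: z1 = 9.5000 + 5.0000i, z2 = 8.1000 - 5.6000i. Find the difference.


Real: 9.5 - 8.1 = 1.4
Imag: 5 + 5.6 = 10.6

1.4000 + 10.6000i


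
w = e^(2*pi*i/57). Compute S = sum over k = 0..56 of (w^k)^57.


The roots are w_k = w^k with w = e^(2*pi*i/57), and (w^k)^57 = (w^57)^k.
So S = 1 + u + u^2 + ... + u^(56) with u = w^57.
57 = 1*57 + 0, so 57 is a multiple of 57 and u = (w^57)^1 = 1.
Every one of the 57 terms equals 1: S = 57

S = 57


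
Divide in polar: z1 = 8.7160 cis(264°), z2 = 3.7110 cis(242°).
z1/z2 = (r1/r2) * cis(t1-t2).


r = 8.7160 / 3.7110 = 2.3487
theta = 264° - 242° = 22° = 22° (mod 360)

2.3487 cis(22°)


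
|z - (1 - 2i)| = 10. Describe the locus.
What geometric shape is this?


|z - z0| = r is a circle with center z0 and radius r.
Center = (1, -2), radius = 10

Circle with center (1, -2) and radius 10


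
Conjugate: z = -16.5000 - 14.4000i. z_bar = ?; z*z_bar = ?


z_bar = -16.5000 + 14.4000i
z*z_bar = (-16.5)^2 + (-14.4)^2 = 272.25 + 207.36 = 479.61

z_bar = -16.5000 + 14.4000i, z*z_bar = 479.61


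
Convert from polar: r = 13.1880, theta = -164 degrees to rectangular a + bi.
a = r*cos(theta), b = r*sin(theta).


a = 13.1880*cos(-164°) = 13.1880*(-0.96126) = -12.6771
b = 13.1880*sin(-164°) = 13.1880*(-0.27564) = -3.6351

-12.6771 - 3.6351i


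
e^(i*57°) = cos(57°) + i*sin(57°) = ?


cos(57°) = 0.5446
sin(57°) = 0.8387

e^(i*57°) = 0.5446 + 0.8387i


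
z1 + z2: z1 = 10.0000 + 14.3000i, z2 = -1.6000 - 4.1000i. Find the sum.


Real: 10 - 1.6 = 8.4
Imag: 14.3 - 4.1 = 10.2

8.4000 + 10.2000i


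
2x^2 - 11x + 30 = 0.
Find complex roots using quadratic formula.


disc = (-11)^2 - 4*2*30 = 121 - 240 = -119
sqrt(|disc|) = sqrt(119) = 10.9087
Real part = 11/(2*2) = 2.7500
Imag part = 10.9087/(2*2) = 2.7272

2.7500 ± 2.7272i


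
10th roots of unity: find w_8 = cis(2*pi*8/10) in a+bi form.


Angle = 360*8/10 = 288°
a = cos(288°) = 0.3090
b = sin(288°) = -0.9511

0.3090 - 0.9511i


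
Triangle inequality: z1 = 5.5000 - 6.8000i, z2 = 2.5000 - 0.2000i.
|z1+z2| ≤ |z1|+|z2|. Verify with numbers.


|z1| = sqrt(5.5^2 + (-6.8)^2) = sqrt(76.49) = 8.7459
|z2| = sqrt(2.5^2 + (-0.2)^2) = sqrt(6.29) = 2.5080
z1+z2 = 8.0000 - 7.0000i
|z1+z2| = sqrt(113) = 10.6301
|z1|+|z2| = 8.7459 + 2.5080 = 11.2539

|z1+z2| = 10.6301 ≤ |z1|+|z2| = 11.2539 (verified)


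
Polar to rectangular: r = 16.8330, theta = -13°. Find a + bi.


a = 16.8330*cos(-13°) = 16.8330*0.97437 = 16.4016
b = 16.8330*sin(-13°) = 16.8330*(-0.22495) = -3.7866

16.4016 - 3.7866i


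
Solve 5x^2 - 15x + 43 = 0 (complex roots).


disc = (-15)^2 - 4*5*43 = 225 - 860 = -635
sqrt(|disc|) = sqrt(635) = 25.1992
Real part = 15/(2*5) = 1.5000
Imag part = 25.1992/(2*5) = 2.5199

1.5000 ± 2.5199i


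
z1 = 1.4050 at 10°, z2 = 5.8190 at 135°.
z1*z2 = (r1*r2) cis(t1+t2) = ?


r = 1.4050 * 5.8190 = 8.1757
theta = 10° + 135° = 145° = 145° (mod 360)

8.1757 cis(145°)


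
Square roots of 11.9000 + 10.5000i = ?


|z| = sqrt(141.61+110.25) = 15.8701
sqrt((|z|+a)/2) = sqrt((15.8701+11.9)/2) = sqrt(13.8850) = 3.7263
sqrt((|z|-a)/2) = sqrt((15.8701-11.9)/2) = sqrt(1.9850) = 1.4089

±(3.7263 + 1.4089i) i.e. 3.7263 + 1.4089i and -3.7263 - 1.4089i


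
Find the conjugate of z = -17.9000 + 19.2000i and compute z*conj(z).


z_bar = -17.9000 - 19.2000i
z*z_bar = (-17.9)^2 + 19.2^2 = 320.41 + 368.64 = 689.05

z_bar = -17.9000 - 19.2000i, z*z_bar = 689.05


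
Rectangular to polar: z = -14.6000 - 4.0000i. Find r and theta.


r = sqrt(213.16+16) = sqrt(229.16) = 15.1380
theta = atan2(-4, -14.6) = -164.6785 degrees

r = 15.1380, theta = -164.6785 degrees


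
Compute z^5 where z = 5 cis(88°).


r^5 = 5^5 = 3125
n*theta = 5*88° = 440° = 80° (mod 360)
a = 3125*cos(80°) = 542.6506
b = 3125*sin(80°) = 3077.5242

3125 cis(80°) = 542.6506 + 3077.5242i


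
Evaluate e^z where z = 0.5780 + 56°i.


e^0.5780 = 1.78247
cos(56°) = 0.55919
sin(56°) = 0.829
Real = 1.78247*0.55919 = 0.9967
Imag = 1.78247*0.829 = 1.4777

0.9967 + 1.4777i


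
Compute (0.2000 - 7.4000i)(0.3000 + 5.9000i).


Real = 0.2*0.3 - (-7.4)*5.9 = 0.06 - (-43.66) = 43.72
Imag = 0.2*5.9 + 0.3*(-7.4) = 1.18 - (2.22) = -1.04

43.7200 - 1.0400i


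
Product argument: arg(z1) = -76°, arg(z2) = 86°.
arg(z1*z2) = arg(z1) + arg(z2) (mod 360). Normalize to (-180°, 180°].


arg(z1*z2) = -76° + 86° = 10°
Normalized to (-180°, 180°]: 10°

10°


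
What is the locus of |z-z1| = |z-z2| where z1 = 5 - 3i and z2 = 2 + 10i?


Equal distances means the locus is the perpendicular bisector of z1 and z2.
Midpoint = ((5+2)/2, (-3+10)/2) = (3.5000, 3.5000)

Perpendicular bisector through (3.5000, 3.5000)


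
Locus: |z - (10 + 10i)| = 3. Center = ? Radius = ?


|z - z0| = r is a circle with center z0 and radius r.
Center = (10, 10), radius = 3

Circle with center (10, 10) and radius 3


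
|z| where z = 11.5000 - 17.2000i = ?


|z| = sqrt(11.5^2 + (-17.2)^2) = sqrt(132.25 + 295.84) = sqrt(428.09) = 20.6903

|z| = 20.6903


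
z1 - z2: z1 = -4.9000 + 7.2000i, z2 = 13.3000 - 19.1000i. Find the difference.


Real: -4.9 - 13.3 = -18.2
Imag: 7.2 + 19.1 = 26.3

-18.2000 + 26.3000i


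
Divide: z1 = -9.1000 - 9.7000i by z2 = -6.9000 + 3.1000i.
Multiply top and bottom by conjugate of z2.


Conjugate of z2 = -6.9000 - 3.1000i
Numerator: (-9.1000 - 9.7000i)(-6.9000 - 3.1000i) = 32.7200 + 95.1400i
Denominator: (-6.9)^2 + 3.1^2 = 57.22
Result = (32.7200 + 95.1400i)/57.22

0.5718 + 1.6627i


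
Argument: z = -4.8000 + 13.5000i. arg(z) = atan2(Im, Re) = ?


Re = -4.8, Im = 13.5
arg = atan2(13.5, -4.8) = 109.5731 degrees

arg(z) = 109.5731 degrees


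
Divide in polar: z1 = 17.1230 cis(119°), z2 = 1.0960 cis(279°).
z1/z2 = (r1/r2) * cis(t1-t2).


r = 17.1230 / 1.0960 = 15.6232
theta = 119° - 279° = -160° = 200° (mod 360)

15.6232 cis(200°)


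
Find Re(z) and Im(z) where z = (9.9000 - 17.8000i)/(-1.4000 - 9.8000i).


Multiply by conjugate: (9.9000 - 17.8000i)(-1.4000 + 9.8000i) / ((-1.4)^2 + (-9.8)^2)
Numerator real = 9.9*(-1.4) - (17.8)*(-9.8) = 160.58
Numerator imag = -17.8*(-1.4) - 9.9*(-9.8) = 121.94
Denominator = 98
Re(z) = 160.58/98 = 1.6386
Im(z) = 121.94/98 = 1.2443

Re(z) = 1.6386, Im(z) = 1.2443


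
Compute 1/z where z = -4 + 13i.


|z|^2 = 16+169 = 185
1/z = (-4 - 13i)/185

1/z = -0.0216 - 0.0703i


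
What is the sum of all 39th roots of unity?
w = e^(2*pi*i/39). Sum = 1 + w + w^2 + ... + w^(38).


The sum of all 39th roots of unity is 0.
Geometric series: (1 - w^39)/(1 - w) = (1-1)/(1-w) = 0 since w^39 = 1, w ≠ 1.
Alternatively: coefficient of z^38 in z^39 - 1 is 0.

0


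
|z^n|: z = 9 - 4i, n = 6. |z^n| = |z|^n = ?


|z| = sqrt(81+16) = sqrt(97) = 9.8489
|z^6| = |z|^6 = (sqrt(97))^6 = 97^3 = 912673

|z^6| = 912673


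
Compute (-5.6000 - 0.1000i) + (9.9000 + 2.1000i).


Real: -5.6 + 9.9 = 4.3
Imag: -0.1 + 2.1 = 2

4.3000 + 2.0000i


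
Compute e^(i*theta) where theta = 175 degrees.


cos(175°) = -0.9962
sin(175°) = 0.0872

e^(i*175°) = -0.9962 + 0.0872i


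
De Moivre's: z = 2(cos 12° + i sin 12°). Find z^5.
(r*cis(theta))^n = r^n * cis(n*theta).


r^5 = 2^5 = 32
n*theta = 5*12° = 60° = 60° (mod 360)
a = 32*cos(60°) = 16.0000
b = 32*sin(60°) = 27.7128

32 cis(60°) = 16.0000 + 27.7128i


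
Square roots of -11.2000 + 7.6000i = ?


|z| = sqrt(125.44+57.76) = 13.5351
sqrt((|z|+a)/2) = sqrt((13.5351+(-11.2))/2) = sqrt(1.1676) = 1.0805
sqrt((|z|-a)/2) = sqrt((13.5351-(-11.2))/2) = sqrt(12.3676) = 3.5168

±(1.0805 + 3.5168i) i.e. 1.0805 + 3.5168i and -1.0805 - 3.5168i


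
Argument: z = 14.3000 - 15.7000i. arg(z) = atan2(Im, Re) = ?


Re = 14.3, Im = -15.7
arg = atan2(-15.7, 14.3) = -47.6719 degrees

arg(z) = -47.6719 degrees


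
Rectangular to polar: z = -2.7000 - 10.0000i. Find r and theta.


r = sqrt(7.29+100) = sqrt(107.29) = 10.3581
theta = atan2(-10, -2.7) = -105.1096 degrees

r = 10.3581, theta = -105.1096 degrees


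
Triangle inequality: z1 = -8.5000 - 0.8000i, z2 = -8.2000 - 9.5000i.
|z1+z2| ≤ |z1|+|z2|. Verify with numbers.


|z1| = sqrt((-8.5)^2 + (-0.8)^2) = sqrt(72.89) = 8.5376
|z2| = sqrt((-8.2)^2 + (-9.5)^2) = sqrt(157.49) = 12.5495
z1+z2 = -16.7000 - 10.3000i
|z1+z2| = sqrt(384.98) = 19.6209
|z1|+|z2| = 8.5376 + 12.5495 = 21.0871

|z1+z2| = 19.6209 ≤ |z1|+|z2| = 21.0871 (verified)


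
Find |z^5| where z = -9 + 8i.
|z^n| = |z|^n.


|z| = sqrt(81+64) = sqrt(145) = 12.0416
|z^5| = |z|^5 = (sqrt(145))^5 = 145^2 * sqrt(145) = 21025*sqrt(145)

|z^5| = 21025*sqrt(145) ≈ 253174.5260


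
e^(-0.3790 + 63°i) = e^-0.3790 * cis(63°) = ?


e^-0.3790 = 0.6845
cos(63°) = 0.454
sin(63°) = 0.891
Real = 0.6845*0.454 = 0.3108
Imag = 0.6845*0.891 = 0.6099

0.3108 + 0.6099i


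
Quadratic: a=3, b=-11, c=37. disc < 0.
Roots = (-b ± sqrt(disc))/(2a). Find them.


disc = (-11)^2 - 4*3*37 = 121 - 444 = -323
sqrt(|disc|) = sqrt(323) = 17.9722
Real part = 11/(2*3) = 1.8333
Imag part = 17.9722/(2*3) = 2.9954

1.8333 ± 2.9954i


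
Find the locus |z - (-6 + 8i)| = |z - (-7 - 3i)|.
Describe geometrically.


Equal distances means the locus is the perpendicular bisector of z1 and z2.
Midpoint = ((-6+(-7))/2, (8+(-3))/2) = (-6.5000, 2.5000)

Perpendicular bisector through (-6.5000, 2.5000)


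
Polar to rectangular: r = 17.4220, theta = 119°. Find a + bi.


a = 17.4220*cos(119°) = 17.4220*(-0.48481) = -8.4464
b = 17.4220*sin(119°) = 17.4220*0.87462 = 15.2376

-8.4464 + 15.2376i
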